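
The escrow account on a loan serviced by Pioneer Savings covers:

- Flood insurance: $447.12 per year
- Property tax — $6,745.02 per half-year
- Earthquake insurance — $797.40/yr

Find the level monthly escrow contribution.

Flood insurance: $447.12 annually
Property tax: $6,745.02 × 2 = $13,490.04 annually
Earthquake insurance: $797.40 annually
Annual escrow total = $447.12 + $13,490.04 + $797.40 = $14,734.56
Per month = $14,734.56 ÷ 12 = $1,227.88

$1,227.88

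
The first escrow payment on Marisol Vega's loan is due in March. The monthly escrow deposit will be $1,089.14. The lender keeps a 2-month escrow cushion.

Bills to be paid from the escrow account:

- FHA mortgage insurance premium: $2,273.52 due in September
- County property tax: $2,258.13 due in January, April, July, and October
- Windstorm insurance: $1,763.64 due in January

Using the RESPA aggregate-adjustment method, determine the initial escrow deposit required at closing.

$3,267.42

Cushion = 2 × $1,089.14 = $2,178.28
Trial balance (start $0, +$1,089.14 each month, − disbursements):
  Mar: +$1,089.14 → $1,089.14
  Apr: +$1,089.14 − $2,258.13 → -$79.85
  May: +$1,089.14 → $1,009.29
  Jun: +$1,089.14 → $2,098.43
  Jul: +$1,089.14 − $2,258.13 → $929.44
  Aug: +$1,089.14 → $2,018.58
  Sep: +$1,089.14 − $2,273.52 → $834.20
  Oct: +$1,089.14 − $2,258.13 → -$334.79
  Nov: +$1,089.14 → $754.35
  Dec: +$1,089.14 → $1,843.49
  Jan: +$1,089.14 − $4,021.77 → -$1,089.14
  Feb: +$1,089.14 → $0.00
Lowest trial balance = -$1,089.14 (Jan)
Initial deposit = cushion − low point = $2,178.28 − (-$1,089.14) = $3,267.42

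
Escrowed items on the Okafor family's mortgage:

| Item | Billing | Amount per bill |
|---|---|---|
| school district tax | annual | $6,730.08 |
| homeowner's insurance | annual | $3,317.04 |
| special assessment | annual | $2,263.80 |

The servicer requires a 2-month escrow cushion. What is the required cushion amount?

$2,051.82

School district tax — $6,730.08 per year
Homeowner's insurance — $3,317.04 per year
Special assessment — $2,263.80 per year
Annual escrow total = $6,730.08 + $3,317.04 + $2,263.80 = $12,310.92
Per month = $12,310.92 / 12 = $1,025.91
Required cushion = 2 × $1,025.91 = $2,051.82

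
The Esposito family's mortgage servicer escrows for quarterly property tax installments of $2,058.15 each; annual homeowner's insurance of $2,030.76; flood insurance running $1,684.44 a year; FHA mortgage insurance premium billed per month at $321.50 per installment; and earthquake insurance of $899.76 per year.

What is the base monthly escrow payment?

$1,392.13

Property tax: $2,058.15 × 4 = $8,232.60/yr
Homeowner's insurance: $2,030.76/yr
Flood insurance: $1,684.44/yr
FHA mortgage insurance premium: $321.50 × 12 = $3,858.00/yr
Earthquake insurance: $899.76/yr
Combined annual = $16,705.56
Base monthly escrow = $16,705.56 / 12 = $1,392.13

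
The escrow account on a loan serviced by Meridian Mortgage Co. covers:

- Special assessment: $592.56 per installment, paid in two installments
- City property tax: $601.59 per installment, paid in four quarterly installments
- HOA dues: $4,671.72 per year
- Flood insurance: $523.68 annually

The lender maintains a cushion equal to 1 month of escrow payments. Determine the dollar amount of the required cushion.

Special assessment = $592.56 × 2 = $1,185.12 per year
City property tax = $601.59 × 4 = $2,406.36 per year
HOA dues = $4,671.72 per year
Flood insurance = $523.68 per year
Annual escrow total = $1,185.12 + $2,406.36 + $4,671.72 + $523.68 = $8,786.88
Per month = $8,786.88 / 12 = $732.24
Reserve = 1 × $732.24 = $732.24

$732.24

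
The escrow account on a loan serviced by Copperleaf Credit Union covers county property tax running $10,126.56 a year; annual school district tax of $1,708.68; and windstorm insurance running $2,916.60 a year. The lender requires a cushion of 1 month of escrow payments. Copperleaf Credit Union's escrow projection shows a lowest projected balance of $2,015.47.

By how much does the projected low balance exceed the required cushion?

$786.15

County property tax: $10,126.56 annually
School district tax: $1,708.68 annually
Windstorm insurance: $2,916.60 annually
Combined annual = $10,126.56 + $1,708.68 + $2,916.60 = $14,751.84
Monthly escrow = $14,751.84 ÷ 12 = $1,229.32
Required reserve = 1 × $1,229.32 = $1,229.32
Surplus = $2,015.47 − $1,229.32 = $786.15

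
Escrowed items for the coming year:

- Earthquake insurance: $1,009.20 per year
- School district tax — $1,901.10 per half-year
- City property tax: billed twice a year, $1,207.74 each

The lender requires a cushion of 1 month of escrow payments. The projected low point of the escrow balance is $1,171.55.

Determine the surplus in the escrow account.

Earthquake insurance = $1,009.20 per year
School district tax = $1,901.10 × 2 = $3,802.20 per year
City property tax = $1,207.74 × 2 = $2,415.48 per year
Total per year = $1,009.20 + $3,802.20 + $2,415.48 = $7,226.88
Per month = $7,226.88 ÷ 12 = $602.24
Required reserve = 1 × $602.24 = $602.24
Excess over cushion: $1,171.55 − $602.24 = $569.31

$569.31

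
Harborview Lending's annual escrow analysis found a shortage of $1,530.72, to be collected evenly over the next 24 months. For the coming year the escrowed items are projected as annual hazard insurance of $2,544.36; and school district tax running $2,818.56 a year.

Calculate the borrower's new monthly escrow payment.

$510.69

Hazard insurance = $2,544.36
School district tax = $2,818.56
Combined annual = $2,544.36 + $2,818.56 = $5,362.92
Base monthly escrow = $5,362.92 ÷ 12 = $446.91
Shortage spread = $1,530.72 / 24 = $63.78/mo
Adjusted monthly = $446.91 + $63.78 = $510.69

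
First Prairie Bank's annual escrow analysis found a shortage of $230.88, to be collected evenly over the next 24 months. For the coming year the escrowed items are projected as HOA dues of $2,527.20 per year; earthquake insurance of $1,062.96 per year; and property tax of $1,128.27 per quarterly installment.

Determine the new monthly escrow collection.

$684.89

HOA dues = $2,527.20/yr
Earthquake insurance = $1,062.96/yr
Property tax = $1,128.27 × 4 = $4,513.08/yr
Yearly total = $2,527.20 + $1,062.96 + $4,513.08 = $8,103.24
Monthly escrow = $8,103.24 ÷ 12 = $675.27
Shortage per month = $230.88 / 24 = $9.62
Adjusted monthly = $675.27 + $9.62 = $684.89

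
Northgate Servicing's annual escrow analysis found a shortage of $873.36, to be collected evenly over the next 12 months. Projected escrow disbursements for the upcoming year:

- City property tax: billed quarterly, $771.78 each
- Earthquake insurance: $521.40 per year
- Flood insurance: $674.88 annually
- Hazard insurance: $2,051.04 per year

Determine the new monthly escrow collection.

$600.65

City property tax = $771.78 × 4 = $3,087.12 annually
Earthquake insurance = $521.40 annually
Flood insurance = $674.88 annually
Hazard insurance = $2,051.04 annually
Total per year = $6,334.44
Monthly = $6,334.44 / 12 = $527.87
Shortage per month = $873.36 / 12 = $72.78
New monthly escrow = $527.87 + $72.78 = $600.65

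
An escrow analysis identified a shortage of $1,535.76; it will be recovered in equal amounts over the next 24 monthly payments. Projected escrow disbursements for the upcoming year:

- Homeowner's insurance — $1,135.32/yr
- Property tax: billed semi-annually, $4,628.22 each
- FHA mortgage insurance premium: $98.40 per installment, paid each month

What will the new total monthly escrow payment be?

Homeowner's insurance = $1,135.32 annually
Property tax = $4,628.22 × 2 = $9,256.44 annually
FHA mortgage insurance premium = $98.40 × 12 = $1,180.80 annually
Annual escrow total = $1,135.32 + $9,256.44 + $1,180.80 = $11,572.56
Per month = $11,572.56 / 12 = $964.38
Monthly shortage recovery: $1,535.76 ÷ 24 = $63.99
Adjusted monthly = $964.38 + $63.99 = $1,028.37

$1,028.37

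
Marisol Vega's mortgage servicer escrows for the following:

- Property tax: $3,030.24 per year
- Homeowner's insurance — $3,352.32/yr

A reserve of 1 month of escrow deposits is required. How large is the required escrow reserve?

$531.88

Property tax: $3,030.24 annually
Homeowner's insurance: $3,352.32 annually
Annual escrow total = $3,030.24 + $3,352.32 = $6,382.56
Monthly escrow = $6,382.56 / 12 = $531.88
Required cushion = 1 × $531.88 = $531.88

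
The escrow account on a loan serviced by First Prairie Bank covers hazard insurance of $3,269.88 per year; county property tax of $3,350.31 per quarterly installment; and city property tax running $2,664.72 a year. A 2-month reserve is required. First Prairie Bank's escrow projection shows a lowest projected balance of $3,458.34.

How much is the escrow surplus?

Hazard insurance — $3,269.88/yr
County property tax — $3,350.31 × 4 = $13,401.24/yr
City property tax — $2,664.72/yr
Total annual escrow = $3,269.88 + $13,401.24 + $2,664.72 = $19,335.84
Base monthly escrow = $19,335.84 / 12 = $1,611.32
Cushion = 2 × $1,611.32 = $3,222.64
Surplus = $3,458.34 − $3,222.64 = $235.70

$235.70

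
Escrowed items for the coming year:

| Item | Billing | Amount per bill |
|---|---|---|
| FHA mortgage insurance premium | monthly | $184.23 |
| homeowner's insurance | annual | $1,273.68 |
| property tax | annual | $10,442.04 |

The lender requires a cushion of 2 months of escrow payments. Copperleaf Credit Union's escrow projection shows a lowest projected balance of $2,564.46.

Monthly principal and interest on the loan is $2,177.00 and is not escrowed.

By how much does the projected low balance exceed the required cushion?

FHA mortgage insurance premium — $184.23 × 12 = $2,210.76
Homeowner's insurance — $1,273.68
Property tax — $10,442.04
Yearly total = $13,926.48
Base monthly escrow = $13,926.48 ÷ 12 = $1,160.54
Cushion = 2 × $1,160.54 = $2,321.08
Excess over cushion: $2,564.46 − $2,321.08 = $243.38

$243.38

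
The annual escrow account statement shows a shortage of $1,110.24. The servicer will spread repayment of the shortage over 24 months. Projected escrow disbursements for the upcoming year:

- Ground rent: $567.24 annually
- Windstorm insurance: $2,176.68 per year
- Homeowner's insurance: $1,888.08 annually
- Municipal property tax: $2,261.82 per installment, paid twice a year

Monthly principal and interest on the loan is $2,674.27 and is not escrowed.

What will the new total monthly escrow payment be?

$809.23

Ground rent = $567.24/yr
Windstorm insurance = $2,176.68/yr
Homeowner's insurance = $1,888.08/yr
Municipal property tax = $2,261.82 × 2 = $4,523.64/yr
Annual escrow total = $567.24 + $2,176.68 + $1,888.08 + $4,523.64 = $9,155.64
Base monthly escrow = $9,155.64 ÷ 12 = $762.97
Shortage spread = $1,110.24 ÷ 24 = $46.26/mo
New monthly escrow = $762.97 + $46.26 = $809.23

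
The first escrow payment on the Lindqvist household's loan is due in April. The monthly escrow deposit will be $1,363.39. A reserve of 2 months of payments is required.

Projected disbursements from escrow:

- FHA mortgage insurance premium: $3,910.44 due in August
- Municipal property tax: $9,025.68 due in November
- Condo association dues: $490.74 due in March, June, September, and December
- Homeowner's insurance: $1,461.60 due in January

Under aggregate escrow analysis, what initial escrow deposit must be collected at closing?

Cushion = 2 × $1,363.39 = $2,726.78
Trial balance (start $0, +$1,363.39 each month, − disbursements):
  Apr: +$1,363.39 → $1,363.39
  May: +$1,363.39 → $2,726.78
  Jun: +$1,363.39 − $490.74 → $3,599.43
  Jul: +$1,363.39 → $4,962.82
  Aug: +$1,363.39 − $3,910.44 → $2,415.77
  Sep: +$1,363.39 − $490.74 → $3,288.42
  Oct: +$1,363.39 → $4,651.81
  Nov: +$1,363.39 − $9,025.68 → -$3,010.48
  Dec: +$1,363.39 − $490.74 → -$2,137.83
  Jan: +$1,363.39 − $1,461.60 → -$2,236.04
  Feb: +$1,363.39 → -$872.65
  Mar: +$1,363.39 − $490.74 → $0.00
Lowest trial balance = -$3,010.48 (Nov)
Initial deposit = cushion − low point = $2,726.78 − (-$3,010.48) = $5,737.26

$5,737.26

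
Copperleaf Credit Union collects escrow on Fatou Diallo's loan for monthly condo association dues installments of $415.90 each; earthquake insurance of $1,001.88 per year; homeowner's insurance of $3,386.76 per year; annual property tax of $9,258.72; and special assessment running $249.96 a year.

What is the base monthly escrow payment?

Condo association dues = $415.90 × 12 = $4,990.80
Earthquake insurance = $1,001.88
Homeowner's insurance = $3,386.76
Property tax = $9,258.72
Special assessment = $249.96
Total annual escrow = $18,888.12
Monthly escrow = $18,888.12 ÷ 12 = $1,574.01

$1,574.01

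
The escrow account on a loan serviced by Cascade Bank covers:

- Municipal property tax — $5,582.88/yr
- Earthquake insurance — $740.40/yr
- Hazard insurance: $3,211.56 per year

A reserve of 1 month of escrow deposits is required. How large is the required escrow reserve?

$794.57

Municipal property tax = $5,582.88 annually
Earthquake insurance = $740.40 annually
Hazard insurance = $3,211.56 annually
Total annual escrow = $5,582.88 + $740.40 + $3,211.56 = $9,534.84
Per month = $9,534.84 / 12 = $794.57
Reserve = 1 × $794.57 = $794.57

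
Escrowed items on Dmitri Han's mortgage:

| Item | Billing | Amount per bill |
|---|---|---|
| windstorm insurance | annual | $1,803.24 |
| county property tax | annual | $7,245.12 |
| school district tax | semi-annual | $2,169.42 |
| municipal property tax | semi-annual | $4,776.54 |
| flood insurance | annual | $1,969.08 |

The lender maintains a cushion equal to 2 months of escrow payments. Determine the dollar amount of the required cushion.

Windstorm insurance — $1,803.24
County property tax — $7,245.12
School district tax — $2,169.42 × 2 = $4,338.84
Municipal property tax — $4,776.54 × 2 = $9,553.08
Flood insurance — $1,969.08
Combined annual = $24,909.36
Monthly = $24,909.36 ÷ 12 = $2,075.78
Reserve = 2 × $2,075.78 = $4,151.56

$4,151.56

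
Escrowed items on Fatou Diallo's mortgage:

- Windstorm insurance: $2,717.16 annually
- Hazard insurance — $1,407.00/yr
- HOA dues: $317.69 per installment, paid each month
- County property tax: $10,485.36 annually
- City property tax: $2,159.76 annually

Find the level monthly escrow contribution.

Windstorm insurance: $2,717.16
Hazard insurance: $1,407.00
HOA dues: $317.69 × 12 = $3,812.28
County property tax: $10,485.36
City property tax: $2,159.76
Combined annual = $2,717.16 + $1,407.00 + $3,812.28 + $10,485.36 + $2,159.76 = $20,581.56
Monthly = $20,581.56 / 12 = $1,715.13

$1,715.13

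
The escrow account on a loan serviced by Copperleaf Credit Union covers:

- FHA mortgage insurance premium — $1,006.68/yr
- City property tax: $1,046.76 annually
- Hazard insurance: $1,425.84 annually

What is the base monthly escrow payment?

FHA mortgage insurance premium: $1,006.68
City property tax: $1,046.76
Hazard insurance: $1,425.84
Total per year = $1,006.68 + $1,046.76 + $1,425.84 = $3,479.28
Base monthly escrow = $3,479.28 ÷ 12 = $289.94

$289.94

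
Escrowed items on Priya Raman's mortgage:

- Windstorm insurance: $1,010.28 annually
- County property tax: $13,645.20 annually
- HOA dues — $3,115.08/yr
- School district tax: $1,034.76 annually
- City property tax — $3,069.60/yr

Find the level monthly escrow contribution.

$1,822.91

Windstorm insurance: $1,010.28
County property tax: $13,645.20
HOA dues: $3,115.08
School district tax: $1,034.76
City property tax: $3,069.60
Annual escrow total = $1,010.28 + $13,645.20 + $3,115.08 + $1,034.76 + $3,069.60 = $21,874.92
Monthly escrow = $21,874.92 / 12 = $1,822.91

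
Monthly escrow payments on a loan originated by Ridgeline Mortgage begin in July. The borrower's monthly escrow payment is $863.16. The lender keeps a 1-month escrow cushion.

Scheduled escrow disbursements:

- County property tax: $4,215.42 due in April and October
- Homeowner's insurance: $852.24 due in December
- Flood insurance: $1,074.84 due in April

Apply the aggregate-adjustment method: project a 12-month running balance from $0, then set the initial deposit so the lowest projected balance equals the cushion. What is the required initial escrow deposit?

$2,589.48

Cushion = 1 × $863.16 = $863.16
Trial balance (start $0, +$863.16 each month, − disbursements):
  Jul: +$863.16 → $863.16
  Aug: +$863.16 → $1,726.32
  Sep: +$863.16 → $2,589.48
  Oct: +$863.16 − $4,215.42 → -$762.78
  Nov: +$863.16 → $100.38
  Dec: +$863.16 − $852.24 → $111.30
  Jan: +$863.16 → $974.46
  Feb: +$863.16 → $1,837.62
  Mar: +$863.16 → $2,700.78
  Apr: +$863.16 − $5,290.26 → -$1,726.32
  May: +$863.16 → -$863.16
  Jun: +$863.16 → $0.00
Lowest trial balance = -$1,726.32 (Apr)
Initial deposit = cushion − low point = $863.16 − (-$1,726.32) = $2,589.48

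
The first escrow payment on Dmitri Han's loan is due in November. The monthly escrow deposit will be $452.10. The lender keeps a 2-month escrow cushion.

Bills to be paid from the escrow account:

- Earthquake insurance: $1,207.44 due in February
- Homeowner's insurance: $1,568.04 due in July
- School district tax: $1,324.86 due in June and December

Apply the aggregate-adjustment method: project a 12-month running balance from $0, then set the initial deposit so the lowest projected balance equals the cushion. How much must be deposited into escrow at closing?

$2,260.50

Cushion = 2 × $452.10 = $904.20
Trial balance (start $0, +$452.10 each month, − disbursements):
  Nov: +$452.10 → $452.10
  Dec: +$452.10 − $1,324.86 → -$420.66
  Jan: +$452.10 → $31.44
  Feb: +$452.10 − $1,207.44 → -$723.90
  Mar: +$452.10 → -$271.80
  Apr: +$452.10 → $180.30
  May: +$452.10 → $632.40
  Jun: +$452.10 − $1,324.86 → -$240.36
  Jul: +$452.10 − $1,568.04 → -$1,356.30
  Aug: +$452.10 → -$904.20
  Sep: +$452.10 → -$452.10
  Oct: +$452.10 → $0.00
Lowest trial balance = -$1,356.30 (Jul)
Initial deposit = cushion − low point = $904.20 − (-$1,356.30) = $2,260.50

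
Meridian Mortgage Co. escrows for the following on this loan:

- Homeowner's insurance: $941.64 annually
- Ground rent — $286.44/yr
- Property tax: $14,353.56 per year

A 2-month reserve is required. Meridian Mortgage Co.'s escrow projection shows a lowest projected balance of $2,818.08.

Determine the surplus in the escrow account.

$221.14

Homeowner's insurance: $941.64/yr
Ground rent: $286.44/yr
Property tax: $14,353.56/yr
Annual escrow total = $941.64 + $286.44 + $14,353.56 = $15,581.64
Monthly escrow = $15,581.64 ÷ 12 = $1,298.47
Required reserve = 2 × $1,298.47 = $2,596.94
Excess over cushion: $2,818.08 − $2,596.94 = $221.14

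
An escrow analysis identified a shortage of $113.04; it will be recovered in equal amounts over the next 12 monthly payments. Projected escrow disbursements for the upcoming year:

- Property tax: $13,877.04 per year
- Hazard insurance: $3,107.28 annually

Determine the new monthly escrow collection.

Property tax = $13,877.04 per year
Hazard insurance = $3,107.28 per year
Yearly total = $13,877.04 + $3,107.28 = $16,984.32
Per month = $16,984.32 / 12 = $1,415.36
Shortage spread = $113.04 ÷ 12 = $9.42/mo
New monthly escrow = $1,415.36 + $9.42 = $1,424.78

$1,424.78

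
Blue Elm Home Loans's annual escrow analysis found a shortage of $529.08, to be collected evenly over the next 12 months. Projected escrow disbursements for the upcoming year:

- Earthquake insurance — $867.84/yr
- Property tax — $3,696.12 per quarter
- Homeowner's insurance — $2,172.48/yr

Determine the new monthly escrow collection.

$1,529.49

Earthquake insurance: $867.84 annually
Property tax: $3,696.12 × 4 = $14,784.48 annually
Homeowner's insurance: $2,172.48 annually
Yearly total = $17,824.80
Monthly escrow = $17,824.80 / 12 = $1,485.40
Shortage per month = $529.08 ÷ 12 = $44.09
New monthly escrow = $1,485.40 + $44.09 = $1,529.49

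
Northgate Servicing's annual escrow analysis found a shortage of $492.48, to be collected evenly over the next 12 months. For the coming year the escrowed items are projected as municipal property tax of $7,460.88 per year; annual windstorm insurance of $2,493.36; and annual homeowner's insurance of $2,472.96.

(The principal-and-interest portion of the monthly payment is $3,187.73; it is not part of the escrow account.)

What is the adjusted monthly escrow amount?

Municipal property tax — $7,460.88 annually
Windstorm insurance — $2,493.36 annually
Homeowner's insurance — $2,472.96 annually
Total annual escrow = $7,460.88 + $2,493.36 + $2,472.96 = $12,427.20
Monthly escrow = $12,427.20 / 12 = $1,035.60
Monthly shortage recovery: $492.48 / 12 = $41.04
New monthly escrow = $1,035.60 + $41.04 = $1,076.64

$1,076.64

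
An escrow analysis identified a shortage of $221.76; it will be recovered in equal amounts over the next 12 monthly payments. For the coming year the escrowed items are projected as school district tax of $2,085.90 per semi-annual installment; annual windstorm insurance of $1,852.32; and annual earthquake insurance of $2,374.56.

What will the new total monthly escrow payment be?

School district tax: $2,085.90 × 2 = $4,171.80 annually
Windstorm insurance: $1,852.32 annually
Earthquake insurance: $2,374.56 annually
Yearly total = $4,171.80 + $1,852.32 + $2,374.56 = $8,398.68
Base monthly escrow = $8,398.68 / 12 = $699.89
Shortage spread = $221.76 / 12 = $18.48/mo
New monthly escrow = $699.89 + $18.48 = $718.37

$718.37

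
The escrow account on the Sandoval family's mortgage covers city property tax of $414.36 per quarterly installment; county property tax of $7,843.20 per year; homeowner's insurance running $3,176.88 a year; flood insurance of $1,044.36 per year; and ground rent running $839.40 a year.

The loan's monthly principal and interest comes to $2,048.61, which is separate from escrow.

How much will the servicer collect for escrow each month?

City property tax: $414.36 × 4 = $1,657.44 annually
County property tax: $7,843.20 annually
Homeowner's insurance: $3,176.88 annually
Flood insurance: $1,044.36 annually
Ground rent: $839.40 annually
Yearly total = $14,561.28
Monthly = $14,561.28 ÷ 12 = $1,213.44

$1,213.44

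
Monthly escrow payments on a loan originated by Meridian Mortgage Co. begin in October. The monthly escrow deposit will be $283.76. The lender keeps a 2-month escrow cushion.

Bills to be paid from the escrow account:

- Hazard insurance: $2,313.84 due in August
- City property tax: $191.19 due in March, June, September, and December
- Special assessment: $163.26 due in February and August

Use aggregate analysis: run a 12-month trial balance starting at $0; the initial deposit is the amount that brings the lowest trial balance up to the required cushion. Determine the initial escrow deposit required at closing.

Cushion = 2 × $283.76 = $567.52
Trial balance (start $0, +$283.76 each month, − disbursements):
  Oct: +$283.76 → $283.76
  Nov: +$283.76 → $567.52
  Dec: +$283.76 − $191.19 → $660.09
  Jan: +$283.76 → $943.85
  Feb: +$283.76 − $163.26 → $1,064.35
  Mar: +$283.76 − $191.19 → $1,156.92
  Apr: +$283.76 → $1,440.68
  May: +$283.76 → $1,724.44
  Jun: +$283.76 − $191.19 → $1,817.01
  Jul: +$283.76 → $2,100.77
  Aug: +$283.76 − $2,477.10 → -$92.57
  Sep: +$283.76 − $191.19 → $0.00
Lowest trial balance = -$92.57 (Aug)
Initial deposit = cushion − low point = $567.52 − (-$92.57) = $660.09

$660.09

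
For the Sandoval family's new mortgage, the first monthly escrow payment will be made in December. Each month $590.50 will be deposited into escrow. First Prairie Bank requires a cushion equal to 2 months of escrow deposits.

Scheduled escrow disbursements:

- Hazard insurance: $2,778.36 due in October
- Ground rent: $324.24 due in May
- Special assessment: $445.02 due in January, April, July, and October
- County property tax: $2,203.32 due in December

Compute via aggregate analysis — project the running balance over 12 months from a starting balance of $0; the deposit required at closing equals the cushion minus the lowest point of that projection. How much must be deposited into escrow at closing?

$2,793.82

Cushion = 2 × $590.50 = $1,181.00
Trial balance (start $0, +$590.50 each month, − disbursements):
  Dec: +$590.50 − $2,203.32 → -$1,612.82
  Jan: +$590.50 − $445.02 → -$1,467.34
  Feb: +$590.50 → -$876.84
  Mar: +$590.50 → -$286.34
  Apr: +$590.50 − $445.02 → -$140.86
  May: +$590.50 − $324.24 → $125.40
  Jun: +$590.50 → $715.90
  Jul: +$590.50 − $445.02 → $861.38
  Aug: +$590.50 → $1,451.88
  Sep: +$590.50 → $2,042.38
  Oct: +$590.50 − $3,223.38 → -$590.50
  Nov: +$590.50 → $0.00
Lowest trial balance = -$1,612.82 (Dec)
Initial deposit = cushion − low point = $1,181.00 − (-$1,612.82) = $2,793.82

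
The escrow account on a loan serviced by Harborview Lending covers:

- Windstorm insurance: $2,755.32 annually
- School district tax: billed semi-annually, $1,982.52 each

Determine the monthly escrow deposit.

$560.03

Windstorm insurance — $2,755.32/yr
School district tax — $1,982.52 × 2 = $3,965.04/yr
Total per year = $6,720.36
Monthly escrow = $6,720.36 / 12 = $560.03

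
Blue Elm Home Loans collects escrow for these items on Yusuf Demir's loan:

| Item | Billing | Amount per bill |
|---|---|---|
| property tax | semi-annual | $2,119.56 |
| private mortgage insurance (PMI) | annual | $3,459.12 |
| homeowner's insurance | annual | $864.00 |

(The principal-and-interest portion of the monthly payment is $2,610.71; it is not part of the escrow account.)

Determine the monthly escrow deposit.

$713.52

Property tax: $2,119.56 × 2 = $4,239.12
Private mortgage insurance (PMI): $3,459.12
Homeowner's insurance: $864.00
Total per year = $4,239.12 + $3,459.12 + $864.00 = $8,562.24
Per month = $8,562.24 ÷ 12 = $713.52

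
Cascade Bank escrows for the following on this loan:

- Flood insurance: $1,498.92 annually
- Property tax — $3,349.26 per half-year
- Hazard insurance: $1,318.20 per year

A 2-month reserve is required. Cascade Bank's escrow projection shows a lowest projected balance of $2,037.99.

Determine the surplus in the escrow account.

$452.05

Flood insurance = $1,498.92
Property tax = $3,349.26 × 2 = $6,698.52
Hazard insurance = $1,318.20
Annual escrow total = $1,498.92 + $6,698.52 + $1,318.20 = $9,515.64
Monthly = $9,515.64 ÷ 12 = $792.97
Required cushion = 2 × $792.97 = $1,585.94
Excess over cushion: $2,037.99 − $1,585.94 = $452.05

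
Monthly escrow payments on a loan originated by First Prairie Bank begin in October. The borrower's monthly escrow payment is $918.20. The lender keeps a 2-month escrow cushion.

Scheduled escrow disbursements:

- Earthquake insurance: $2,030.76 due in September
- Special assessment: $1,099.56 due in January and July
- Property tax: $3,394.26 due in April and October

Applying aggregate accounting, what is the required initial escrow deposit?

$4,312.46

Cushion = 2 × $918.20 = $1,836.40
Trial balance (start $0, +$918.20 each month, − disbursements):
  Oct: +$918.20 − $3,394.26 → -$2,476.06
  Nov: +$918.20 → -$1,557.86
  Dec: +$918.20 → -$639.66
  Jan: +$918.20 − $1,099.56 → -$821.02
  Feb: +$918.20 → $97.18
  Mar: +$918.20 → $1,015.38
  Apr: +$918.20 − $3,394.26 → -$1,460.68
  May: +$918.20 → -$542.48
  Jun: +$918.20 → $375.72
  Jul: +$918.20 − $1,099.56 → $194.36
  Aug: +$918.20 → $1,112.56
  Sep: +$918.20 − $2,030.76 → $0.00
Lowest trial balance = -$2,476.06 (Oct)
Initial deposit = cushion − low point = $1,836.40 − (-$2,476.06) = $4,312.46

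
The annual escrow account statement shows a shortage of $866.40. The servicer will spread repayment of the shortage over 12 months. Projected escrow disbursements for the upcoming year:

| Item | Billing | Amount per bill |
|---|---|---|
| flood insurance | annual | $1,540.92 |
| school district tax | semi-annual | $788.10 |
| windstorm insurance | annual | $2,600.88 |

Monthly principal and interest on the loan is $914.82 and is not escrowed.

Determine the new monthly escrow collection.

$548.70

Flood insurance: $1,540.92/yr
School district tax: $788.10 × 2 = $1,576.20/yr
Windstorm insurance: $2,600.88/yr
Combined annual = $1,540.92 + $1,576.20 + $2,600.88 = $5,718.00
Per month = $5,718.00 ÷ 12 = $476.50
Monthly shortage recovery: $866.40 / 12 = $72.20
Adjusted monthly = $476.50 + $72.20 = $548.70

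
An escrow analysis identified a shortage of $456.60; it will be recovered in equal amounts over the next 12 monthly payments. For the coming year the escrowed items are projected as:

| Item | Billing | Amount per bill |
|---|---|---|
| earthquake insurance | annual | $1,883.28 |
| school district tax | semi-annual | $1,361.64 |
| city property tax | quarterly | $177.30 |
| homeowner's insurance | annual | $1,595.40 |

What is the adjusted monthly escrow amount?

$613.98

Earthquake insurance: $1,883.28 per year
School district tax: $1,361.64 × 2 = $2,723.28 per year
City property tax: $177.30 × 4 = $709.20 per year
Homeowner's insurance: $1,595.40 per year
Annual escrow total = $1,883.28 + $2,723.28 + $709.20 + $1,595.40 = $6,911.16
Monthly = $6,911.16 / 12 = $575.93
Shortage per month = $456.60 ÷ 12 = $38.05
New monthly escrow = $575.93 + $38.05 = $613.98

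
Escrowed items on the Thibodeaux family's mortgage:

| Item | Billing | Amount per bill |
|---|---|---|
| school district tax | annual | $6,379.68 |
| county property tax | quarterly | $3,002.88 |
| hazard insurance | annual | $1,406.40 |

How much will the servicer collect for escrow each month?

$1,649.80

School district tax — $6,379.68 annually
County property tax — $3,002.88 × 4 = $12,011.52 annually
Hazard insurance — $1,406.40 annually
Total annual escrow = $6,379.68 + $12,011.52 + $1,406.40 = $19,797.60
Monthly = $19,797.60 / 12 = $1,649.80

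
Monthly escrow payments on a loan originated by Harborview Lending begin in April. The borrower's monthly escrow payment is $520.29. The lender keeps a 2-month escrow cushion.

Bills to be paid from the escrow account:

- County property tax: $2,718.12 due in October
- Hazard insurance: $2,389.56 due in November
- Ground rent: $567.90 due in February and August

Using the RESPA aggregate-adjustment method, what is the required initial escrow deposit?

$2,553.84

Cushion = 2 × $520.29 = $1,040.58
Trial balance (start $0, +$520.29 each month, − disbursements):
  Apr: +$520.29 → $520.29
  May: +$520.29 → $1,040.58
  Jun: +$520.29 → $1,560.87
  Jul: +$520.29 → $2,081.16
  Aug: +$520.29 − $567.90 → $2,033.55
  Sep: +$520.29 → $2,553.84
  Oct: +$520.29 − $2,718.12 → $356.01
  Nov: +$520.29 − $2,389.56 → -$1,513.26
  Dec: +$520.29 → -$992.97
  Jan: +$520.29 → -$472.68
  Feb: +$520.29 − $567.90 → -$520.29
  Mar: +$520.29 → $0.00
Lowest trial balance = -$1,513.26 (Nov)
Initial deposit = cushion − low point = $1,040.58 − (-$1,513.26) = $2,553.84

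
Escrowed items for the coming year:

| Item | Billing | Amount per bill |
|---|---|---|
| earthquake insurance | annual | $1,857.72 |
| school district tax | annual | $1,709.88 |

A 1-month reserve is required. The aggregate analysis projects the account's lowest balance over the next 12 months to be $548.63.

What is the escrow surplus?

$251.33

Earthquake insurance — $1,857.72
School district tax — $1,709.88
Combined annual = $1,857.72 + $1,709.88 = $3,567.60
Monthly = $3,567.60 ÷ 12 = $297.30
Cushion = 1 × $297.30 = $297.30
Excess over cushion: $548.63 − $297.30 = $251.33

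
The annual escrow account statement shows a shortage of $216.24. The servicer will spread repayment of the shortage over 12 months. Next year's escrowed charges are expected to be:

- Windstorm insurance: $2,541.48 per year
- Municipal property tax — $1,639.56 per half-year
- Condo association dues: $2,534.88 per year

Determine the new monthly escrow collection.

$714.31

Windstorm insurance = $2,541.48 per year
Municipal property tax = $1,639.56 × 2 = $3,279.12 per year
Condo association dues = $2,534.88 per year
Annual escrow total = $8,355.48
Per month = $8,355.48 / 12 = $696.29
Shortage per month = $216.24 / 12 = $18.02
Adjusted monthly = $696.29 + $18.02 = $714.31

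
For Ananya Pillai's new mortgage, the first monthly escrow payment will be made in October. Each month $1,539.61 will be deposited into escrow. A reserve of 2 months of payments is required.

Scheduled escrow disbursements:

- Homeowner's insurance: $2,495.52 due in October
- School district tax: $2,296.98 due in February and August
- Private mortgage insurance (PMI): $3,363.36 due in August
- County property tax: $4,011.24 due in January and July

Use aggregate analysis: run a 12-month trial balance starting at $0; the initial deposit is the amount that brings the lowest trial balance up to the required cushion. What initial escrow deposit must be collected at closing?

$4,618.83

Cushion = 2 × $1,539.61 = $3,079.22
Trial balance (start $0, +$1,539.61 each month, − disbursements):
  Oct: +$1,539.61 − $2,495.52 → -$955.91
  Nov: +$1,539.61 → $583.70
  Dec: +$1,539.61 → $2,123.31
  Jan: +$1,539.61 − $4,011.24 → -$348.32
  Feb: +$1,539.61 − $2,296.98 → -$1,105.69
  Mar: +$1,539.61 → $433.92
  Apr: +$1,539.61 → $1,973.53
  May: +$1,539.61 → $3,513.14
  Jun: +$1,539.61 → $5,052.75
  Jul: +$1,539.61 − $4,011.24 → $2,581.12
  Aug: +$1,539.61 − $5,660.34 → -$1,539.61
  Sep: +$1,539.61 → $0.00
Lowest trial balance = -$1,539.61 (Aug)
Initial deposit = cushion − low point = $3,079.22 − (-$1,539.61) = $4,618.83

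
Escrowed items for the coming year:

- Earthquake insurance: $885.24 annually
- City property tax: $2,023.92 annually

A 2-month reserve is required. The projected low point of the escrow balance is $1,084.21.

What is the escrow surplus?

Earthquake insurance: $885.24 annually
City property tax: $2,023.92 annually
Total annual escrow = $2,909.16
Monthly escrow = $2,909.16 / 12 = $242.43
Required reserve = 2 × $242.43 = $484.86
Excess over cushion: $1,084.21 − $484.86 = $599.35

$599.35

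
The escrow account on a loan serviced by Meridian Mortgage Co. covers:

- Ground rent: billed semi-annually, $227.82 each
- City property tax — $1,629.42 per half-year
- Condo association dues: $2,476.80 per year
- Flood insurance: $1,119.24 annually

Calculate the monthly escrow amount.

Ground rent — $227.82 × 2 = $455.64
City property tax — $1,629.42 × 2 = $3,258.84
Condo association dues — $2,476.80
Flood insurance — $1,119.24
Annual escrow total = $7,310.52
Per month = $7,310.52 ÷ 12 = $609.21

$609.21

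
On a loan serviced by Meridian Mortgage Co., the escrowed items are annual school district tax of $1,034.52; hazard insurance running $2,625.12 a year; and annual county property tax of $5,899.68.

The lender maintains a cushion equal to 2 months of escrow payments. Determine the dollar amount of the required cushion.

School district tax — $1,034.52
Hazard insurance — $2,625.12
County property tax — $5,899.68
Total per year = $1,034.52 + $2,625.12 + $5,899.68 = $9,559.32
Per month = $9,559.32 ÷ 12 = $796.61
Cushion = 2 × $796.61 = $1,593.22

$1,593.22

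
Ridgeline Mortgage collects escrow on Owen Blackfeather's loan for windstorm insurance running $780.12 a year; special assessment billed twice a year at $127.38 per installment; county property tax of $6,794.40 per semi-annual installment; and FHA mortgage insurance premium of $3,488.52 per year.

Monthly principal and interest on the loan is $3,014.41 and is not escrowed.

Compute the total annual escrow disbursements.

$18,112.20

Windstorm insurance: $780.12 annually
Special assessment: $127.38 × 2 = $254.76 annually
County property tax: $6,794.40 × 2 = $13,588.80 annually
FHA mortgage insurance premium: $3,488.52 annually
Combined annual = $780.12 + $254.76 + $13,588.80 + $3,488.52 = $18,112.20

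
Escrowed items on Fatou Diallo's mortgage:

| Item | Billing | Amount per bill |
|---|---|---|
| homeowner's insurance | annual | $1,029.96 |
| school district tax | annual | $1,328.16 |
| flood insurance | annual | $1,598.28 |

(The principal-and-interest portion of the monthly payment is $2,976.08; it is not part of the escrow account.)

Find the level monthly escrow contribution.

Homeowner's insurance: $1,029.96/yr
School district tax: $1,328.16/yr
Flood insurance: $1,598.28/yr
Total per year = $3,956.40
Base monthly escrow = $3,956.40 / 12 = $329.70

$329.70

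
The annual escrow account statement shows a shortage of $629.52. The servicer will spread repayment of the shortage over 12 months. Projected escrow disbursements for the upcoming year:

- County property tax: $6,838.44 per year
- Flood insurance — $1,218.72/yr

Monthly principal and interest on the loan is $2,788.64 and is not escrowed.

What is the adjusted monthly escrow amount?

$723.89

County property tax: $6,838.44
Flood insurance: $1,218.72
Total per year = $8,057.16
Per month = $8,057.16 ÷ 12 = $671.43
Shortage spread = $629.52 ÷ 12 = $52.46/mo
New monthly escrow = $671.43 + $52.46 = $723.89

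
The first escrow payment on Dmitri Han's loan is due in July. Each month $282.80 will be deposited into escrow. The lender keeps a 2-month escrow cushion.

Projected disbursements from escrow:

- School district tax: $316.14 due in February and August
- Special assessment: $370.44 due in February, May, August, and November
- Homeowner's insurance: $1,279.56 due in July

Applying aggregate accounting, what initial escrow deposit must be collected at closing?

Cushion = 2 × $282.80 = $565.60
Trial balance (start $0, +$282.80 each month, − disbursements):
  Jul: +$282.80 − $1,279.56 → -$996.76
  Aug: +$282.80 − $686.58 → -$1,400.54
  Sep: +$282.80 → -$1,117.74
  Oct: +$282.80 → -$834.94
  Nov: +$282.80 − $370.44 → -$922.58
  Dec: +$282.80 → -$639.78
  Jan: +$282.80 → -$356.98
  Feb: +$282.80 − $686.58 → -$760.76
  Mar: +$282.80 → -$477.96
  Apr: +$282.80 → -$195.16
  May: +$282.80 − $370.44 → -$282.80
  Jun: +$282.80 → $0.00
Lowest trial balance = -$1,400.54 (Aug)
Initial deposit = cushion − low point = $565.60 − (-$1,400.54) = $1,966.14

$1,966.14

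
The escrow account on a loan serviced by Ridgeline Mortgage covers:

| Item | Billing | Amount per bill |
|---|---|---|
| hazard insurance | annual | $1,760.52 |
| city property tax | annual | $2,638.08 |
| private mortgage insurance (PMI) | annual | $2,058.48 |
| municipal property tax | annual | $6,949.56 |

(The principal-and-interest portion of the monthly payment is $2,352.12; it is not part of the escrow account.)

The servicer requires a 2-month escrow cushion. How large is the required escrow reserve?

Hazard insurance: $1,760.52/yr
City property tax: $2,638.08/yr
Private mortgage insurance (PMI): $2,058.48/yr
Municipal property tax: $6,949.56/yr
Total per year = $1,760.52 + $2,638.08 + $2,058.48 + $6,949.56 = $13,406.64
Monthly = $13,406.64 ÷ 12 = $1,117.22
Cushion = 2 × $1,117.22 = $2,234.44

$2,234.44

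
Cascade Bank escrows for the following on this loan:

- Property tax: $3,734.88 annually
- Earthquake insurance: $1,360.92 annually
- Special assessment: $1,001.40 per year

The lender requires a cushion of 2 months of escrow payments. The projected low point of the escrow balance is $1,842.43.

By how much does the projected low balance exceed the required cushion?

Property tax = $3,734.88
Earthquake insurance = $1,360.92
Special assessment = $1,001.40
Total annual escrow = $3,734.88 + $1,360.92 + $1,001.40 = $6,097.20
Per month = $6,097.20 / 12 = $508.10
Cushion = 2 × $508.10 = $1,016.20
Excess over cushion: $1,842.43 − $1,016.20 = $826.23

$826.23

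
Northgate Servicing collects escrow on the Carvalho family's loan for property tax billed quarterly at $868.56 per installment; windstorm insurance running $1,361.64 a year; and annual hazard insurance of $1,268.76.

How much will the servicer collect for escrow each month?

Property tax = $868.56 × 4 = $3,474.24 annually
Windstorm insurance = $1,361.64 annually
Hazard insurance = $1,268.76 annually
Yearly total = $6,104.64
Monthly = $6,104.64 / 12 = $508.72

$508.72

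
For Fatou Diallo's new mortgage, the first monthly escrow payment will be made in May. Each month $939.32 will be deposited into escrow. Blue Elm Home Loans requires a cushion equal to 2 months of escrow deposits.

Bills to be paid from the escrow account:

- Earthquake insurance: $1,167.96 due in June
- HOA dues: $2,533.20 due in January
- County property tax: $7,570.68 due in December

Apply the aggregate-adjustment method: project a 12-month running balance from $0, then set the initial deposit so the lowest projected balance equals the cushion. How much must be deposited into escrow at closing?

Cushion = 2 × $939.32 = $1,878.64
Trial balance (start $0, +$939.32 each month, − disbursements):
  May: +$939.32 → $939.32
  Jun: +$939.32 − $1,167.96 → $710.68
  Jul: +$939.32 → $1,650.00
  Aug: +$939.32 → $2,589.32
  Sep: +$939.32 → $3,528.64
  Oct: +$939.32 → $4,467.96
  Nov: +$939.32 → $5,407.28
  Dec: +$939.32 − $7,570.68 → -$1,224.08
  Jan: +$939.32 − $2,533.20 → -$2,817.96
  Feb: +$939.32 → -$1,878.64
  Mar: +$939.32 → -$939.32
  Apr: +$939.32 → $0.00
Lowest trial balance = -$2,817.96 (Jan)
Initial deposit = cushion − low point = $1,878.64 − (-$2,817.96) = $4,696.60

$4,696.60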